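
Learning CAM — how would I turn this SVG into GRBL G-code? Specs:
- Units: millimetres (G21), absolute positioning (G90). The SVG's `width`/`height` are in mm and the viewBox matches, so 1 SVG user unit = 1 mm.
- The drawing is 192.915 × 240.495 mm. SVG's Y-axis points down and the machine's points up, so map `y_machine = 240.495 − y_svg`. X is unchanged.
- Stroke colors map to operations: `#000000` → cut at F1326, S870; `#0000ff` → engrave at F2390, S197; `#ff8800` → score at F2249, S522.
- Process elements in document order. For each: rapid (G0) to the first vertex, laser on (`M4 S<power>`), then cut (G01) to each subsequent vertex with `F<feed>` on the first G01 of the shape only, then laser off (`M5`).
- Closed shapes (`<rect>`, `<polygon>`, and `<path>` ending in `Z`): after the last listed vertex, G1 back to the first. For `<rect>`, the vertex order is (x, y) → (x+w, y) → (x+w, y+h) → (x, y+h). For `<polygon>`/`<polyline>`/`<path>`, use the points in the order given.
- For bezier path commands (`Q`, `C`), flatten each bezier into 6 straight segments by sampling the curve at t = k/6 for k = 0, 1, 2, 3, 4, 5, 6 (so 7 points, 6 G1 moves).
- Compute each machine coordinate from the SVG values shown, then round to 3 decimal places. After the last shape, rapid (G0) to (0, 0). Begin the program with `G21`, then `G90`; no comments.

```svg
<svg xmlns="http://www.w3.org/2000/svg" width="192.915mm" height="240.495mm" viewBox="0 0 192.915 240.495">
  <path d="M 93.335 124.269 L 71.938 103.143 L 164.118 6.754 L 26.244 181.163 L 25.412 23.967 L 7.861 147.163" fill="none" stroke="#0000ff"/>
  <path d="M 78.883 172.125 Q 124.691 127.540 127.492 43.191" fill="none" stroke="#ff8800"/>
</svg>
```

G21
G90
G0 X93.335 Y116.226
M4 S197
G01 X71.938 Y137.352 F2390
G01 X164.118 Y233.741
G01 X26.244 Y59.332
G01 X25.412 Y216.528
G01 X7.861 Y93.332
M5
G0 X78.883 Y68.370
M4 S522
G01 X92.958 Y84.336 F2249
G01 X104.643 Y102.512
G01 X113.939 Y122.896
G01 X120.846 Y145.490
G01 X125.364 Y170.292
G01 X127.492 Y197.304
M5
G0 X0.000 Y0.000

Since the viewBox matches the mm dimensions, user units are millimetres directly. The only transform is the Y-flip y_m = 240.495 − y_svg.

Shape 1 is a open polyline drawn with `<path>`. Its stroke #0000ff means engrave at S197, F2390. After flipping Y the toolpath is (93.335,116.226) → (71.938,137.352) → (164.118,233.741) → (26.244,59.332) → (25.412,216.528) → (7.861,93.332).

Shape 2 is a quadratic bezier drawn with `<path>`. Its stroke #ff8800 means score at S522, F2249. After flipping Y the toolpath is (78.883,68.370) → (92.958,84.336) → (104.643,102.512) → (113.939,122.896) → (120.846,145.490) → (125.364,170.292) → (127.492,197.304).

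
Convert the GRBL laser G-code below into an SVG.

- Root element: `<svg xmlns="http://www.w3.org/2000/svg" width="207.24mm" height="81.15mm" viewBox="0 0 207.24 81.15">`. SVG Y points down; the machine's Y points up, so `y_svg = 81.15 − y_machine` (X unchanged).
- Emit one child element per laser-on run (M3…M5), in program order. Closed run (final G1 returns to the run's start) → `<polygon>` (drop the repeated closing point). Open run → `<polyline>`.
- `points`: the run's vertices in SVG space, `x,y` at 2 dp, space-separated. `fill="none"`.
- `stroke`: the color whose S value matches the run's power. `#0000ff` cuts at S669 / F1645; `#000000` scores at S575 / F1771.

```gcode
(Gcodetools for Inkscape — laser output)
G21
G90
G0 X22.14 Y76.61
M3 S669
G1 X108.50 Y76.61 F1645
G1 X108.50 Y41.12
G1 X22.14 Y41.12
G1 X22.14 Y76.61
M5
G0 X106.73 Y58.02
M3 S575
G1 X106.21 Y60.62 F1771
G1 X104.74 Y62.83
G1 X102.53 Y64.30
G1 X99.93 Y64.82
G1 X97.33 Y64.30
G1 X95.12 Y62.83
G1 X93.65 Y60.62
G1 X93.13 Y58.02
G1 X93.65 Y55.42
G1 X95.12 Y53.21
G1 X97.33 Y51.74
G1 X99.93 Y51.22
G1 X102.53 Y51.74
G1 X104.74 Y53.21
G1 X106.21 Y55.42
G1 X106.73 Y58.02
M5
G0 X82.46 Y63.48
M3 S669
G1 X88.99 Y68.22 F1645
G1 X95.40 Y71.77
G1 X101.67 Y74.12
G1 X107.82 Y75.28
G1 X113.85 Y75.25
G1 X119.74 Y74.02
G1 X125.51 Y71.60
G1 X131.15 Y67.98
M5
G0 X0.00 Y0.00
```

Machine Y-up, SVG Y-down with viewBox height 81.15, so y_svg = 81.15 − y_machine; X carries over.

Run 1: S669 ⇒ cut layer `#0000ff`. The run returns to its start, so emit a `<polygon>` with points (Y-flipped): 22.14,4.54 108.50,4.54 108.50,40.03 22.14,40.03.

Run 2: power S575 maps to stroke `#000000` (score). The run returns to its start, so emit a `<polygon>` with points (Y-flipped): 106.73,23.13 106.21,20.53 104.74,18.32 102.53,16.85 99.93,16.33 97.33,16.85 95.12,18.32 93.65,20.53 93.13,23.13 93.65,25.73 95.12,27.94 97.33,29.41 99.93,29.93 102.53,29.41 104.74,27.94 106.21,25.73.

Run 3: power S669 maps to stroke `#0000ff` (cut). The run is open, so emit a `<polyline>` with points (Y-flipped): 82.46,17.67 88.99,12.93 95.40,9.38 101.67,7.03 107.82,5.87 113.85,5.90 119.74,7.13 125.51,9.55 131.15,13.17.

<svg xmlns="http://www.w3.org/2000/svg" width="207.24mm" height="81.15mm" viewBox="0 0 207.24 81.15">
  <polygon points="22.14,4.54 108.50,4.54 108.50,40.03 22.14,40.03" fill="none" stroke="#0000ff"/>
  <polygon points="106.73,23.13 106.21,20.53 104.74,18.32 102.53,16.85 99.93,16.33 97.33,16.85 95.12,18.32 93.65,20.53 93.13,23.13 93.65,25.73 95.12,27.94 97.33,29.41 99.93,29.93 102.53,29.41 104.74,27.94 106.21,25.73" fill="none" stroke="#000000"/>
  <polyline points="82.46,17.67 88.99,12.93 95.40,9.38 101.67,7.03 107.82,5.87 113.85,5.90 119.74,7.13 125.51,9.55 131.15,13.17" fill="none" stroke="#0000ff"/>
</svg>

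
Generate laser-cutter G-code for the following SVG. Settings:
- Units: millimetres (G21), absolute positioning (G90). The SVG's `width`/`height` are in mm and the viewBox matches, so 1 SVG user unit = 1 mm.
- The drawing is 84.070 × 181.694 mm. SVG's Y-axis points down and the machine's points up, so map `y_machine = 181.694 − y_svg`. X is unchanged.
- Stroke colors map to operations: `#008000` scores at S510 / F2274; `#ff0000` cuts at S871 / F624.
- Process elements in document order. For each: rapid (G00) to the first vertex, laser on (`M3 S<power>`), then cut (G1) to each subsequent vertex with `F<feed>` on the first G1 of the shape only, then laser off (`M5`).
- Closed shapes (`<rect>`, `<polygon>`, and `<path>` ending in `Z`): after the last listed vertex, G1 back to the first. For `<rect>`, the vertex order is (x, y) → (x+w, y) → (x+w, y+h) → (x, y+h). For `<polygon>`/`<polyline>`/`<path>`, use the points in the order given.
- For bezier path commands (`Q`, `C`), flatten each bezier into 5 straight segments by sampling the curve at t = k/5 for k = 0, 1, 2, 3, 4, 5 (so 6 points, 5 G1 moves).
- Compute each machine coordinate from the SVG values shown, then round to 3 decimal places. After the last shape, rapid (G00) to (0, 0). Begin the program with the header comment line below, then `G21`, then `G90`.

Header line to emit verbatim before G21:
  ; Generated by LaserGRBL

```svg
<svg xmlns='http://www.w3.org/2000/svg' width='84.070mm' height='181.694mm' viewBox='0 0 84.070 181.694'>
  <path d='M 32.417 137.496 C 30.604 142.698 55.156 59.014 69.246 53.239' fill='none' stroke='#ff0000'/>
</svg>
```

1 u = 1 mm; y_m = 181.694 − y.

[1] `<path>` cubic bezier, #ff0000→cut S871 F624: (32.417,44.198) → (34.198,50.409) → (40.540,69.946) → (49.673,94.804) → (59.831,116.975) → (69.246,128.455)

; Generated by LaserGRBL
G21
G90
G00 X32.417 Y44.198
M3 S871
G1 X34.198 Y50.409 F624
G1 X40.540 Y69.946
G1 X49.673 Y94.804
G1 X59.831 Y116.975
G1 X69.246 Y128.455
M5
G00 X0.000 Y0.000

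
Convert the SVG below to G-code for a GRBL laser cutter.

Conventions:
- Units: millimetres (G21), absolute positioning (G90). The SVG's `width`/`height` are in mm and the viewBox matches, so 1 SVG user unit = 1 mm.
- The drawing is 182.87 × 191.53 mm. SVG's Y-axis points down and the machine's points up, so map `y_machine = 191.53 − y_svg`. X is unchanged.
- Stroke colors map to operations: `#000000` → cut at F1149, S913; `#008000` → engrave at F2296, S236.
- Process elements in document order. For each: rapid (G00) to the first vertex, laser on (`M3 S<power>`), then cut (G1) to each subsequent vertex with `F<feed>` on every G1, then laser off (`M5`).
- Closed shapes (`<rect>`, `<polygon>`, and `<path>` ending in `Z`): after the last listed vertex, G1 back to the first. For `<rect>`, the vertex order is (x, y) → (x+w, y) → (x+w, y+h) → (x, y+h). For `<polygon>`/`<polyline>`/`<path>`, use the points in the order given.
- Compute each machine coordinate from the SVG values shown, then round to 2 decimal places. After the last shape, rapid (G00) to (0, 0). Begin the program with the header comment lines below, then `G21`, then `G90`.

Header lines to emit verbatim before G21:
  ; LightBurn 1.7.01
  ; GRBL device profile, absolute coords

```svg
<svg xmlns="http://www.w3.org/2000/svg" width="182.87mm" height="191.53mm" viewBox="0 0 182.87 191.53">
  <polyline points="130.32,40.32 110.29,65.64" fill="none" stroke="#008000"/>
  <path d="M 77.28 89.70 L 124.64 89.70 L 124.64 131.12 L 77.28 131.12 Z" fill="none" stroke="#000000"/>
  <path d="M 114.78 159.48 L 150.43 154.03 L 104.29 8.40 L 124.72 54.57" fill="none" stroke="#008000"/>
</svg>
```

; LightBurn 1.7.01
; GRBL device profile, absolute coords
G21
G90
G00 X130.32 Y151.21
M3 S236
G1 X110.29 Y125.89 F2296
M5
G00 X77.28 Y101.83
M3 S913
G1 X124.64 Y101.83 F1149
G1 X124.64 Y60.41 F1149
G1 X77.28 Y60.41 F1149
G1 X77.28 Y101.83 F1149
M5
G00 X114.78 Y32.05
M3 S236
G1 X150.43 Y37.50 F2296
G1 X104.29 Y183.13 F2296
G1 X124.72 Y136.96 F2296
M5
G00 X0.00 Y0.00

viewBox `0 0 182.87 191.53` with mm width/height → 1 unit = 1 mm. Flip: y_m = 191.53 − y_svg.

**Shape 1** — `<polyline>` line segment, stroke `#008000` → engrave (S236, F2296). Machine vertices: (130.32,151.21) → (110.29,125.89). Open path.

**Shape 2** — `<path>` rectangle, stroke `#000000` → cut (S913, F1149). Machine vertices: (77.28,101.83) → (124.64,101.83) → (124.64,60.41) → (77.28,60.41) → (77.28,101.83). Closed: final G1 returns to the first vertex.

**Shape 3** — `<path>` open polyline, stroke `#008000` → engrave (S236, F2296). Machine vertices: (114.78,32.05) → (150.43,37.50) → (104.29,183.13) → (124.72,136.96). Open path.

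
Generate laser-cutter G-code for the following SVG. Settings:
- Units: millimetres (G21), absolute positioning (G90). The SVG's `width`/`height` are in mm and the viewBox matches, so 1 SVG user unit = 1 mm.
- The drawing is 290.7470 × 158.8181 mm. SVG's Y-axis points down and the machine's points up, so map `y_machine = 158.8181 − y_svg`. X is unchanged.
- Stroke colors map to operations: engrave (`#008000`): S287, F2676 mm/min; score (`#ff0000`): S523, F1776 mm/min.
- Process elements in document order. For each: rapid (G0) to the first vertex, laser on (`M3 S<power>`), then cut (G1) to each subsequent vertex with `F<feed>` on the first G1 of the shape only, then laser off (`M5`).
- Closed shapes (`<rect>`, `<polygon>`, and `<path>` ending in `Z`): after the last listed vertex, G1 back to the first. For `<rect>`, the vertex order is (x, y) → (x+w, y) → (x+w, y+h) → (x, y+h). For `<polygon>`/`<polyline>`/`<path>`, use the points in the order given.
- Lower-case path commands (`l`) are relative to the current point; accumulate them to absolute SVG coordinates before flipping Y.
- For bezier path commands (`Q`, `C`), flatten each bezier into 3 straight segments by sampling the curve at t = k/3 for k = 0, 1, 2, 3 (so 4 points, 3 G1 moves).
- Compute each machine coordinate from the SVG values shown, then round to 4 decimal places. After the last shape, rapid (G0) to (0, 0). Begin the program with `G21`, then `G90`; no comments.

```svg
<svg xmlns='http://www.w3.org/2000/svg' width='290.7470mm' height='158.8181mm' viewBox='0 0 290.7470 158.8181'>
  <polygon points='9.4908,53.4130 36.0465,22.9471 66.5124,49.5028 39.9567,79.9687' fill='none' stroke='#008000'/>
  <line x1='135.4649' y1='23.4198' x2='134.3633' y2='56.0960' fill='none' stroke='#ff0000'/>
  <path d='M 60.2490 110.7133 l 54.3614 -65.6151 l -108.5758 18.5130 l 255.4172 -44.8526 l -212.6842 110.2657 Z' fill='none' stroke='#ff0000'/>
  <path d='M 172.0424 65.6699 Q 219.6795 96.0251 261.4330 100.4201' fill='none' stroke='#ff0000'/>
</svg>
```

G21
G90
G0 X9.4908 Y105.4051
M3 S287
G1 X36.0465 Y135.8710 F2676
G1 X66.5124 Y109.3153
G1 X39.9567 Y78.8494
G1 X9.4908 Y105.4051
M5
G0 X135.4649 Y135.3983
M3 S523
G1 X134.3633 Y102.7221 F1776
M5
G0 X60.2490 Y48.1048
M3 S523
G1 X114.6104 Y113.7199 F1776
G1 X6.0346 Y95.2069
G1 X261.4518 Y140.0595
G1 X48.7676 Y29.7938
G1 X60.2490 Y48.1048
M5
G0 X172.0424 Y93.1482
M3 S523
G1 X203.1467 Y75.7959 F1776
G1 X232.9436 Y64.2125
G1 X261.4330 Y58.3980
M5
G0 X0.0000 Y0.0000

1 u = 1 mm; y_m = 158.8181 − y.

[1] `<polygon>` regular polygon, #008000→engrave S287 F2676: (9.4908,105.4051) → (36.0465,135.8710) → (66.5124,109.3153) → (39.9567,78.8494) → (9.4908,105.4051) (closed)

[2] `<line>` line segment, #ff0000→score S523 F1776: (135.4649,135.3983) → (134.3633,102.7221)

[3] `<path>` closed polygon, #ff0000→score S523 F1776: (60.2490,48.1048) → (114.6104,113.7199) → (6.0346,95.2069) → (261.4518,140.0595) → (48.7676,29.7938) → (60.2490,48.1048) (closed)

[4] `<path>` quadratic bezier, #ff0000→score S523 F1776: (172.0424,93.1482) → (203.1467,75.7959) → (232.9436,64.2125) → (261.4330,58.3980)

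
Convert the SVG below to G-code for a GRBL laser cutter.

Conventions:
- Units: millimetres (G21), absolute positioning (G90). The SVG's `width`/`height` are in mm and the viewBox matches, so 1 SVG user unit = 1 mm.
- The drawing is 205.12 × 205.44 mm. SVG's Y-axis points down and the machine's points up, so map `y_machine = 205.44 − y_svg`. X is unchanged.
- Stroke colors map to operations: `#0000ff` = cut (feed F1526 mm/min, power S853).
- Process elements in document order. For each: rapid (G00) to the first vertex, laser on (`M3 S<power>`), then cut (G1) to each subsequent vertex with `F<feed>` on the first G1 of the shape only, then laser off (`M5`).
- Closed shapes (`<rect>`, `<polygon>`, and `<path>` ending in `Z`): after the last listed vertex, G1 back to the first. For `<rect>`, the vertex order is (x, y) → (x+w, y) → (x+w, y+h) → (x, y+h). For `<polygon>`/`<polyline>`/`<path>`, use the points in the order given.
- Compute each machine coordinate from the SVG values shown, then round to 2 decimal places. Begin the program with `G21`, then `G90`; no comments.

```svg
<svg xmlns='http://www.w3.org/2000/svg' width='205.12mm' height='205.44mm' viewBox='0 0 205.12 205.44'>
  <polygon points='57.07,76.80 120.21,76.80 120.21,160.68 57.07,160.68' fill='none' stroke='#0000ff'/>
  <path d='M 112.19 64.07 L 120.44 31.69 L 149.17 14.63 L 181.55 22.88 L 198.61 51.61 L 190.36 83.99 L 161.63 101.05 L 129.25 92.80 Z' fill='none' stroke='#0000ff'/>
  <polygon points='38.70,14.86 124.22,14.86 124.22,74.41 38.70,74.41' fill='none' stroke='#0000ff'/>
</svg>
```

G21
G90
G00 X57.07 Y128.64
M3 S853
G1 X120.21 Y128.64 F1526
G1 X120.21 Y44.76
G1 X57.07 Y44.76
G1 X57.07 Y128.64
M5
G00 X112.19 Y141.37
M3 S853
G1 X120.44 Y173.75 F1526
G1 X149.17 Y190.81
G1 X181.55 Y182.56
G1 X198.61 Y153.83
G1 X190.36 Y121.45
G1 X161.63 Y104.39
G1 X129.25 Y112.64
G1 X112.19 Y141.37
M5
G00 X38.70 Y190.58
M3 S853
G1 X124.22 Y190.58 F1526
G1 X124.22 Y131.03
G1 X38.70 Y131.03
G1 X38.70 Y190.58
M5

Since the viewBox matches the mm dimensions, user units are millimetres directly. The only transform is the Y-flip y_m = 205.44 − y_svg.

Shape 1 is a rectangle drawn with `<polygon>`. Its stroke #0000ff means cut at S853, F1526. After flipping Y the toolpath is (57.07,128.64) → (120.21,128.64) → (120.21,44.76) → (57.07,44.76) → (57.07,128.64), returning to the start.

Shape 2 is a regular polygon drawn with `<path>`. Its stroke #0000ff means cut at S853, F1526. After flipping Y the toolpath is (112.19,141.37) → (120.44,173.75) → (149.17,190.81) → (181.55,182.56) → (198.61,153.83) → (190.36,121.45) → (161.63,104.39) → (129.25,112.64) → (112.19,141.37), returning to the start.

Shape 3 is a rectangle drawn with `<polygon>`. Its stroke #0000ff means cut at S853, F1526. After flipping Y the toolpath is (38.70,190.58) → (124.22,190.58) → (124.22,131.03) → (38.70,131.03) → (38.70,190.58), returning to the start.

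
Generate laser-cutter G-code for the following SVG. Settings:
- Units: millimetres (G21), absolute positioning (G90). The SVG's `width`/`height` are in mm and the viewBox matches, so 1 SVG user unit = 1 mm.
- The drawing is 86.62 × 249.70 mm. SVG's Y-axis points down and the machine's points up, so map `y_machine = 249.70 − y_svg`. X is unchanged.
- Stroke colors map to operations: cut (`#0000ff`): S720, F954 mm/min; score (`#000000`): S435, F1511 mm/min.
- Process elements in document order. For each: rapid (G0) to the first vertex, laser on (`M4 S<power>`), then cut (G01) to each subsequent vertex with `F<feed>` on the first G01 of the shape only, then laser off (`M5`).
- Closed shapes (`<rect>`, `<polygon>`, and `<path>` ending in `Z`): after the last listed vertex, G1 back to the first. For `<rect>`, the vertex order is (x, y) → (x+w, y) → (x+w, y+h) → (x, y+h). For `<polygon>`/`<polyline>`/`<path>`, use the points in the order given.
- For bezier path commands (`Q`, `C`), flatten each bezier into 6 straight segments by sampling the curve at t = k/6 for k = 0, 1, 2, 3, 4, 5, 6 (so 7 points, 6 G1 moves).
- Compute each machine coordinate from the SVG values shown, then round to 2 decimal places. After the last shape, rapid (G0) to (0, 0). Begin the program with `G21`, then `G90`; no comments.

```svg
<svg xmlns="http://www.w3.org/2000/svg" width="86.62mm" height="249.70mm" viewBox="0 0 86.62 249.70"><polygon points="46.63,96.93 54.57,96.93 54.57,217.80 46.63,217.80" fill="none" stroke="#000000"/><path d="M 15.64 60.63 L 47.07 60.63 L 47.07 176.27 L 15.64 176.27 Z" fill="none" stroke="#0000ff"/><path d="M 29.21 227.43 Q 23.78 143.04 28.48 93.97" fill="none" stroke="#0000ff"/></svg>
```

G21
G90
G0 X46.63 Y152.77
M4 S435
G01 X54.57 Y152.77 F1511
G01 X54.57 Y31.90
G01 X46.63 Y31.90
G01 X46.63 Y152.77
M5
G0 X15.64 Y189.07
M4 S720
G01 X47.07 Y189.07 F954
G01 X47.07 Y73.43
G01 X15.64 Y73.43
G01 X15.64 Y189.07
M5
G0 X29.21 Y22.27
M4 S720
G01 X27.68 Y49.42 F954
G01 X26.72 Y74.61
G01 X26.31 Y97.83
G01 X26.47 Y119.09
G01 X27.19 Y138.39
G01 X28.48 Y155.73
M5
G0 X0.00 Y0.00

1 u = 1 mm; y_m = 249.70 − y.

[1] `<polygon>` rectangle, #000000→score S435 F1511: (46.63,152.77) → (54.57,152.77) → (54.57,31.90) → (46.63,31.90) → (46.63,152.77) (closed)

[2] `<path>` rectangle, #0000ff→cut S720 F954: (15.64,189.07) → (47.07,189.07) → (47.07,73.43) → (15.64,73.43) → (15.64,189.07) (closed)

[3] `<path>` quadratic bezier, #0000ff→cut S720 F954: (29.21,22.27) → (27.68,49.42) → (26.72,74.61) → (26.31,97.83) → (26.47,119.09) → (27.19,138.39) → (28.48,155.73)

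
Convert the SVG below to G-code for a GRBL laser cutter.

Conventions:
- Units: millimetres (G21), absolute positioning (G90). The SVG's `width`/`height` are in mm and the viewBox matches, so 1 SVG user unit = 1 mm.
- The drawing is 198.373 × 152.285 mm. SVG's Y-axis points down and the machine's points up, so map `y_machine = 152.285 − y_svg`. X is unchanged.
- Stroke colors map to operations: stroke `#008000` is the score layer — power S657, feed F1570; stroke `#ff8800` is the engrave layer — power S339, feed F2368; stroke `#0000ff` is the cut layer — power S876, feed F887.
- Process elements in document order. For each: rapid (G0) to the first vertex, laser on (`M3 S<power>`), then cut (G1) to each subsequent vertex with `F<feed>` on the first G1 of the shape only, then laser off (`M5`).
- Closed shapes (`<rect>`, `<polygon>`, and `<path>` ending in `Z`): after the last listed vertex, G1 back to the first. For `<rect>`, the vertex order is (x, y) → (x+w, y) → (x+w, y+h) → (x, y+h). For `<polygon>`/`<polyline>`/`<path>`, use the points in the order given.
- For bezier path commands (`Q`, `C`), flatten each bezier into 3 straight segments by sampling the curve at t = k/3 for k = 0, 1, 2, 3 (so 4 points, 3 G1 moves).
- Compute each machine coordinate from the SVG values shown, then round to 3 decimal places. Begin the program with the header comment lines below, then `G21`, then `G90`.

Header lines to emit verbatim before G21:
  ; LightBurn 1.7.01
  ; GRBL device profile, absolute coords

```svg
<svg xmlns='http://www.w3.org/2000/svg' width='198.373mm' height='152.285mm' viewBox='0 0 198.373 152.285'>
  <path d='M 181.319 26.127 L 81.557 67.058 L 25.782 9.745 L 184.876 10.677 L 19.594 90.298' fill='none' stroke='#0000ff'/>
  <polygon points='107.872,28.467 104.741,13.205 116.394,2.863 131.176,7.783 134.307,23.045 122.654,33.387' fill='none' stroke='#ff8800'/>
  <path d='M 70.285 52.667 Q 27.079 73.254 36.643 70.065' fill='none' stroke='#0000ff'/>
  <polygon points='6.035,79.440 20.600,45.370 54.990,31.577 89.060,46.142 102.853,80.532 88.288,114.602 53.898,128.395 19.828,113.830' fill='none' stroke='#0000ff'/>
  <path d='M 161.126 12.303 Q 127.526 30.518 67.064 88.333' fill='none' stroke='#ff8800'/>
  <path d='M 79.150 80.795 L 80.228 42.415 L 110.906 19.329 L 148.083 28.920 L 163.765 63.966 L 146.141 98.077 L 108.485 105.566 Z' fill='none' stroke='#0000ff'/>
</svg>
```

; LightBurn 1.7.01
; GRBL device profile, absolute coords
G21
G90
G0 X181.319 Y126.158
M3 S876
G1 X81.557 Y85.227 F887
G1 X25.782 Y142.540
G1 X184.876 Y141.608
G1 X19.594 Y61.987
M5
G0 X107.872 Y123.818
M3 S339
G1 X104.741 Y139.080 F2368
G1 X116.394 Y149.422
G1 X131.176 Y144.502
G1 X134.307 Y129.240
G1 X122.654 Y118.898
G1 X107.872 Y123.818
M5
G0 X70.285 Y99.618
M3 S876
G1 X47.344 Y88.535 F887
G1 X36.130 Y82.736
G1 X36.643 Y82.220
M5
G0 X6.035 Y72.845
M3 S876
G1 X20.600 Y106.915 F887
G1 X54.990 Y120.708
G1 X89.060 Y106.143
G1 X102.853 Y71.753
G1 X88.288 Y37.683
G1 X53.898 Y23.890
G1 X19.828 Y38.455
G1 X6.035 Y72.845
M5
G0 X161.126 Y139.982
M3 S339
G1 X135.741 Y123.439 F2368
G1 X104.387 Y98.095
G1 X67.064 Y63.952
M5
G0 X79.150 Y71.490
M3 S876
G1 X80.228 Y109.870 F887
G1 X110.906 Y132.956
G1 X148.083 Y123.365
G1 X163.765 Y88.319
G1 X146.141 Y54.208
G1 X108.485 Y46.719
G1 X79.150 Y71.490
M5

viewBox `0 0 198.373 152.285` with mm width/height → 1 unit = 1 mm. Flip: y_m = 152.285 − y_svg.

**Shape 1** — `<path>` open polyline, stroke `#0000ff` → cut (S876, F887). Machine vertices: (181.319,126.158) → (81.557,85.227) → (25.782,142.540) → (184.876,141.608) → (19.594,61.987). Open path.

**Shape 2** — `<polygon>` regular polygon, stroke `#ff8800` → engrave (S339, F2368). Machine vertices: (107.872,123.818) → (104.741,139.080) → (116.394,149.422) → (131.176,144.502) → (134.307,129.240) → (122.654,118.898) → (107.872,123.818). Closed: final G1 returns to the first vertex.

**Shape 3** — `<path>` quadratic bezier, stroke `#0000ff` → cut (S876, F887). Control points (SVG): P0=(70.285,52.667), P1=(27.079,73.254), P2=(36.643,70.065); sampled at t=k/3. Machine vertices: (70.285,99.618) → (47.344,88.535) → (36.130,82.736) → (36.643,82.220). Open path.

**Shape 4** — `<polygon>` regular polygon, stroke `#0000ff` → cut (S876, F887). Machine vertices: (6.035,72.845) → (20.600,106.915) → (54.990,120.708) → (89.060,106.143) → (102.853,71.753) → (88.288,37.683) → (53.898,23.890) → (19.828,38.455) → (6.035,72.845). Closed: final G1 returns to the first vertex.

**Shape 5** — `<path>` quadratic bezier, stroke `#ff8800` → engrave (S339, F2368). Control points (SVG): P0=(161.126,12.303), P1=(127.526,30.518), P2=(67.064,88.333); sampled at t=k/3. Machine vertices: (161.126,139.982) → (135.741,123.439) → (104.387,98.095) → (67.064,63.952). Open path.

**Shape 6** — `<path>` regular polygon, stroke `#0000ff` → cut (S876, F887). Machine vertices: (79.150,71.490) → (80.228,109.870) → (110.906,132.956) → (148.083,123.365) → (163.765,88.319) → (146.141,54.208) → (108.485,46.719) → (79.150,71.490). Closed: final G1 returns to the first vertex.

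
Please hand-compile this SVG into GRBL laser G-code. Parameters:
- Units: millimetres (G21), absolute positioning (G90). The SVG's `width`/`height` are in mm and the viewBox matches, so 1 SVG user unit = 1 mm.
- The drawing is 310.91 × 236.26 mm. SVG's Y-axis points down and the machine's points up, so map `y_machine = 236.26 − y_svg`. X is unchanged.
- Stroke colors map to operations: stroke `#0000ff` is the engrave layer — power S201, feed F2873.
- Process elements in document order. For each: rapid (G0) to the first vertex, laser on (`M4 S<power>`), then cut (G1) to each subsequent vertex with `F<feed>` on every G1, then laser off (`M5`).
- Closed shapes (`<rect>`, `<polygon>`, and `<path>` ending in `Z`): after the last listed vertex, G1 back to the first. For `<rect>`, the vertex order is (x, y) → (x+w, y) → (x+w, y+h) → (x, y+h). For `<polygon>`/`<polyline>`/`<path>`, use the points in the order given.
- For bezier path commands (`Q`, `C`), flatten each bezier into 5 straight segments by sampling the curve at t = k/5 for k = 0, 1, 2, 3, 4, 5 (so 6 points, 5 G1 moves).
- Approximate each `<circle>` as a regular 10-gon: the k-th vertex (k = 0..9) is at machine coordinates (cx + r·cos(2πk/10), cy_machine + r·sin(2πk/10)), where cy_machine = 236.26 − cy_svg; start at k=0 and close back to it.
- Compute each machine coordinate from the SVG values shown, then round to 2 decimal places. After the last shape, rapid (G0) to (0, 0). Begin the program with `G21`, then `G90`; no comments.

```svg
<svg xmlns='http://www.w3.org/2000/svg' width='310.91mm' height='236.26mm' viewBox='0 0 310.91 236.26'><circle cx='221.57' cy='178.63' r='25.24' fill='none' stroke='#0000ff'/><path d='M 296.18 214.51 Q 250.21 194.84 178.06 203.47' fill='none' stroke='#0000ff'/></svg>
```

G21
G90
G0 X246.81 Y57.63
M4 S201
G1 X241.99 Y72.47 F2873
G1 X229.37 Y81.63 F2873
G1 X213.77 Y81.63 F2873
G1 X201.15 Y72.47 F2873
G1 X196.33 Y57.63 F2873
G1 X201.15 Y42.79 F2873
G1 X213.77 Y33.63 F2873
G1 X229.37 Y33.63 F2873
G1 X241.99 Y42.79 F2873
G1 X246.81 Y57.63 F2873
M5
G0 X296.18 Y21.75
M4 S201
G1 X276.74 Y28.49 F2873
G1 X255.22 Y32.96 F2873
G1 X231.59 Y35.17 F2873
G1 X205.87 Y35.11 F2873
G1 X178.06 Y32.79 F2873
M5
G0 X0.00 Y0.00

Since the viewBox matches the mm dimensions, user units are millimetres directly. The only transform is the Y-flip y_m = 236.26 − y_svg.

Shape 1 is a circle drawn with `<circle>`. Its stroke #0000ff means engrave at S201, F2873. After flipping Y the toolpath is (246.81,57.63) → (241.99,72.47) → (229.37,81.63) → (213.77,81.63) → (201.15,72.47) → (196.33,57.63) → (201.15,42.79) → (213.77,33.63) → (229.37,33.63) → (241.99,42.79) → (246.81,57.63), returning to the start.

Shape 2 is a quadratic bezier drawn with `<path>`. Its stroke #0000ff means engrave at S201, F2873. After flipping Y the toolpath is (296.18,21.75) → (276.74,28.49) → (255.22,32.96) → (231.59,35.17) → (205.87,35.11) → (178.06,32.79).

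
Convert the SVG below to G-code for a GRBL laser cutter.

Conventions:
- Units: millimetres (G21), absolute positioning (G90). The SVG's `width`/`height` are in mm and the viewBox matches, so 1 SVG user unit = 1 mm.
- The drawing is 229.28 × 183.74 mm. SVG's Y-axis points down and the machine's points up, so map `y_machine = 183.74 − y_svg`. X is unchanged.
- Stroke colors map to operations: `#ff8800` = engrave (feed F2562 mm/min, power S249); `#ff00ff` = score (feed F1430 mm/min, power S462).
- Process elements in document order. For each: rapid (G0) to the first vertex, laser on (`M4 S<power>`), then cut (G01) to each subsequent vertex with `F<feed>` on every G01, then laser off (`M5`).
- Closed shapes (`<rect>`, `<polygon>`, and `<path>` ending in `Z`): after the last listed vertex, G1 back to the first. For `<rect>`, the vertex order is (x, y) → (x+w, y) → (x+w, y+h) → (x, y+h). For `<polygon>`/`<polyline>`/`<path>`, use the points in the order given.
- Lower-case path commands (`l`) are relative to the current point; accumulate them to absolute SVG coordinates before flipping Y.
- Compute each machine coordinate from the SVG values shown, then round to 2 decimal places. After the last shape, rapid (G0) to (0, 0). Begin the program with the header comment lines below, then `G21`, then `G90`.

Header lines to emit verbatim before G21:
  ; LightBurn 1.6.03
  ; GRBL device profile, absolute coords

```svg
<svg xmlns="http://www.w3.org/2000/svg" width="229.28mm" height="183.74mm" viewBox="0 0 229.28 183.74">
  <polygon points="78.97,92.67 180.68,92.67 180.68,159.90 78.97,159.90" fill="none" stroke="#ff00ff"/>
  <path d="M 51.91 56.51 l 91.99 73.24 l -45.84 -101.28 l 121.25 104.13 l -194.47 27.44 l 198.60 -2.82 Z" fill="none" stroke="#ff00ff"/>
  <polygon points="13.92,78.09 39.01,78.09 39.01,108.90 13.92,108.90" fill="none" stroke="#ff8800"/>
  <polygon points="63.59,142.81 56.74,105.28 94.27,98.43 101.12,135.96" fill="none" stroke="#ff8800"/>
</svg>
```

; LightBurn 1.6.03
; GRBL device profile, absolute coords
G21
G90
G0 X78.97 Y91.07
M4 S462
G01 X180.68 Y91.07 F1430
G01 X180.68 Y23.84 F1430
G01 X78.97 Y23.84 F1430
G01 X78.97 Y91.07 F1430
M5
G0 X51.91 Y127.23
M4 S462
G01 X143.90 Y53.99 F1430
G01 X98.06 Y155.27 F1430
G01 X219.31 Y51.14 F1430
G01 X24.84 Y23.70 F1430
G01 X223.44 Y26.52 F1430
G01 X51.91 Y127.23 F1430
M5
G0 X13.92 Y105.65
M4 S249
G01 X39.01 Y105.65 F2562
G01 X39.01 Y74.84 F2562
G01 X13.92 Y74.84 F2562
G01 X13.92 Y105.65 F2562
M5
G0 X63.59 Y40.93
M4 S249
G01 X56.74 Y78.46 F2562
G01 X94.27 Y85.31 F2562
G01 X101.12 Y47.78 F2562
G01 X63.59 Y40.93 F2562
M5
G0 X0.00 Y0.00

Since the viewBox matches the mm dimensions, user units are millimetres directly. The only transform is the Y-flip y_m = 183.74 − y_svg.

Shape 1 is a rectangle drawn with `<polygon>`. Its stroke #ff00ff means score at S462, F1430. After flipping Y the toolpath is (78.97,91.07) → (180.68,91.07) → (180.68,23.84) → (78.97,23.84) → (78.97,91.07), returning to the start.

Shape 2 is a closed polygon drawn with `<path>`. Its stroke #ff00ff means score at S462, F1430. After flipping Y the toolpath is (51.91,127.23) → (143.90,53.99) → (98.06,155.27) → (219.31,51.14) → (24.84,23.70) → (223.44,26.52) → (51.91,127.23), returning to the start.

Shape 3 is a rectangle drawn with `<polygon>`. Its stroke #ff8800 means engrave at S249, F2562. After flipping Y the toolpath is (13.92,105.65) → (39.01,105.65) → (39.01,74.84) → (13.92,74.84) → (13.92,105.65), returning to the start.

Shape 4 is a regular polygon drawn with `<polygon>`. Its stroke #ff8800 means engrave at S249, F2562. After flipping Y the toolpath is (63.59,40.93) → (56.74,78.46) → (94.27,85.31) → (101.12,47.78) → (63.59,40.93), returning to the start.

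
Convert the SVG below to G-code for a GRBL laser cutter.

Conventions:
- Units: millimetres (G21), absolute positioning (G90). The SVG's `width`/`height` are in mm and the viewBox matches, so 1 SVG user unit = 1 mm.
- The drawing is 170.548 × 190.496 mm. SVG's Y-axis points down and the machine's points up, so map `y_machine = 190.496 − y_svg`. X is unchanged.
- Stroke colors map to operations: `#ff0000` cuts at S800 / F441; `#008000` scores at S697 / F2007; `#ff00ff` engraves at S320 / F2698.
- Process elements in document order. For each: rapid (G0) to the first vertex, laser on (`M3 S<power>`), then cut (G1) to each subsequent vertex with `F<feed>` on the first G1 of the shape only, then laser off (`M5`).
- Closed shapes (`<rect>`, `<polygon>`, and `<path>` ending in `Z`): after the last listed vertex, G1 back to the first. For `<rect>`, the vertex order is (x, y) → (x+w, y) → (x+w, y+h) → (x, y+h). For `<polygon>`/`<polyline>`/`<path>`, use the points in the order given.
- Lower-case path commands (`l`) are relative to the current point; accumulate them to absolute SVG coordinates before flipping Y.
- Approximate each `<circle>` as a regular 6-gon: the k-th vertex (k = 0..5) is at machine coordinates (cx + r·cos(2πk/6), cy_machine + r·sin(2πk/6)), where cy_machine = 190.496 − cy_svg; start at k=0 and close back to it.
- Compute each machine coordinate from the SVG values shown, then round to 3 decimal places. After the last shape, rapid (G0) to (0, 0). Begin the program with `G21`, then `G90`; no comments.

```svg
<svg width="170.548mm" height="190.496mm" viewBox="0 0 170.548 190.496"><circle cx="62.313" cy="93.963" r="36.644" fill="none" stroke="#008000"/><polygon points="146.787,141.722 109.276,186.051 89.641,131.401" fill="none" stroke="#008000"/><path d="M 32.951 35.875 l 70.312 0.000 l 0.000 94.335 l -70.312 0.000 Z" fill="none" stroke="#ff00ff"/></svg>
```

G21
G90
G0 X98.957 Y96.533
M3 S697
G1 X80.635 Y128.268 F2007
G1 X43.991 Y128.268
G1 X25.669 Y96.533
G1 X43.991 Y64.798
G1 X80.635 Y64.798
G1 X98.957 Y96.533
M5
G0 X146.787 Y48.774
M3 S697
G1 X109.276 Y4.445 F2007
G1 X89.641 Y59.095
G1 X146.787 Y48.774
M5
G0 X32.951 Y154.621
M3 S320
G1 X103.263 Y154.621 F2698
G1 X103.263 Y60.286
G1 X32.951 Y60.286
G1 X32.951 Y154.621
M5
G0 X0.000 Y0.000

1 u = 1 mm; y_m = 190.496 − y.

[1] `<circle>` circle, #008000→score S697 F2007: (98.957,96.533) → (80.635,128.268) → (43.991,128.268) → (25.669,96.533) → (43.991,64.798) → (80.635,64.798) → (98.957,96.533) (closed)

[2] `<polygon>` regular polygon, #008000→score S697 F2007: (146.787,48.774) → (109.276,4.445) → (89.641,59.095) → (146.787,48.774) (closed)

[3] `<path>` rectangle, #ff00ff→engrave S320 F2698: (32.951,154.621) → (103.263,154.621) → (103.263,60.286) → (32.951,60.286) → (32.951,154.621) (closed)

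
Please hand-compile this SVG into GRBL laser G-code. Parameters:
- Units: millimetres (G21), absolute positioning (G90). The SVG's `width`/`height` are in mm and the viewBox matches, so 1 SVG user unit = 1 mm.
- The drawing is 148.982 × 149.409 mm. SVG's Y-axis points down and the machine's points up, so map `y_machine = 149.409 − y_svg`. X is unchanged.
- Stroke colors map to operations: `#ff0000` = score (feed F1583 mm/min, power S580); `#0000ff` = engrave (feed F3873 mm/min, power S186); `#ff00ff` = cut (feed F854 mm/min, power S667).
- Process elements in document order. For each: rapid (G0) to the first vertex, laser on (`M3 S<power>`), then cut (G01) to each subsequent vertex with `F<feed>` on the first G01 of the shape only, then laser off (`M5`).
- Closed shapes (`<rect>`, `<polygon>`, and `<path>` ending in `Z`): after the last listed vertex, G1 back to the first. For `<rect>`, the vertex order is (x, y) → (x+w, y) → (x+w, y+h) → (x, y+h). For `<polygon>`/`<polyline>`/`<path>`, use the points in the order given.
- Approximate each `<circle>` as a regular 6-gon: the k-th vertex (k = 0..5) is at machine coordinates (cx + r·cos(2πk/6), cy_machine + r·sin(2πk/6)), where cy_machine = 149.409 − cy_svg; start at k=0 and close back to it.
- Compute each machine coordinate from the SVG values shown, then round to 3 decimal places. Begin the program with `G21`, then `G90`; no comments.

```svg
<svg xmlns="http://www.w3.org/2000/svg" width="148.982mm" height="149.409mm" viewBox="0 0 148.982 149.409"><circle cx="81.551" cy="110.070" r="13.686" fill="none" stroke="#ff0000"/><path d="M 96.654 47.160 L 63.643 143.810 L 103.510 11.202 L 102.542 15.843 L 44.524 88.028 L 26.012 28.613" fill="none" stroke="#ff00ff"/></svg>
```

G21
G90
G0 X95.237 Y39.339
M3 S580
G01 X88.394 Y51.191 F1583
G01 X74.708 Y51.191
G01 X67.865 Y39.339
G01 X74.708 Y27.487
G01 X88.394 Y27.487
G01 X95.237 Y39.339
M5
G0 X96.654 Y102.249
M3 S667
G01 X63.643 Y5.599 F854
G01 X103.510 Y138.207
G01 X102.542 Y133.566
G01 X44.524 Y61.381
G01 X26.012 Y120.796
M5

viewBox `0 0 148.982 149.409` with mm width/height → 1 unit = 1 mm. Flip: y_m = 149.409 − y_svg.

**Shape 1** — `<circle>` circle, stroke `#ff0000` → score (S580, F1583). Machine vertices: (95.237,39.339) → (88.394,51.191) → (74.708,51.191) → (67.865,39.339) → (74.708,27.487) → (88.394,27.487) → (95.237,39.339). Closed: final G1 returns to the first vertex.

**Shape 2** — `<path>` open polyline, stroke `#ff00ff` → cut (S667, F854). Machine vertices: (96.654,102.249) → (63.643,5.599) → (103.510,138.207) → (102.542,133.566) → (44.524,61.381) → (26.012,120.796). Open path.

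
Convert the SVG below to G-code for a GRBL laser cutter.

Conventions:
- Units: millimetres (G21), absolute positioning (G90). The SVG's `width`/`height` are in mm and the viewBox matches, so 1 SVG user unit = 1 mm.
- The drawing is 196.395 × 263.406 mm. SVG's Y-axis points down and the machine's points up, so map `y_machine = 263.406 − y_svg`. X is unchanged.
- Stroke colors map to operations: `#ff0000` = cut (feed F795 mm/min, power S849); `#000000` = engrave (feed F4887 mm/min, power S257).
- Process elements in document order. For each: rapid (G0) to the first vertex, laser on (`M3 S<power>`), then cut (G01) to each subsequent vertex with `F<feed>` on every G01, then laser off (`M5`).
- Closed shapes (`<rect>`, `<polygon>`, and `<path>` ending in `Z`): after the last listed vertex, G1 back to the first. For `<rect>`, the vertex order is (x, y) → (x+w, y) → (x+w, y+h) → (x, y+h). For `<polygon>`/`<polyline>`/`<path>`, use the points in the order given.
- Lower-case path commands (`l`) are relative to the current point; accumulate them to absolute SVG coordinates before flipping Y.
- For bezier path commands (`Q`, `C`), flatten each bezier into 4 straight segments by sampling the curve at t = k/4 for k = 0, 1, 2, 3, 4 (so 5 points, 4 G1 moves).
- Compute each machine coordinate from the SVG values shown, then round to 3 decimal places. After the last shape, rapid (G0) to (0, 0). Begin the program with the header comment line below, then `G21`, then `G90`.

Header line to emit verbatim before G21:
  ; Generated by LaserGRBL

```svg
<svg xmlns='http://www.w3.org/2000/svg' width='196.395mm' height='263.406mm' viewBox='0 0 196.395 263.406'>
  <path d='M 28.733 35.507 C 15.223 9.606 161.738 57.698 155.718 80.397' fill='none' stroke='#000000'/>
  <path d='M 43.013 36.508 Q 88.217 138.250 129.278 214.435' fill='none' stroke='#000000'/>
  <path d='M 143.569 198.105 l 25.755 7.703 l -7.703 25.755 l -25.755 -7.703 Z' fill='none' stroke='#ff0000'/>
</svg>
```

viewBox `0 0 196.395 263.406` with mm width/height → 1 unit = 1 mm. Flip: y_m = 263.406 − y_svg.

**Shape 1** — `<path>` cubic bezier, stroke `#000000` → engrave (S257, F4887). Control points (SVG): P0=(28.733,35.507), P1=(15.223,9.606), P2=(161.738,57.698), P3=(155.718,80.397); sampled at t=k/4. Machine vertices: (28.733,227.899) → (43.721,235.004) → (89.417,223.679) → (136.516,203.242) → (155.718,183.009). Open path.

**Shape 2** — `<path>` quadratic bezier, stroke `#000000` → engrave (S257, F4887). Control points (SVG): P0=(43.013,36.508), P1=(88.217,138.250), P2=(129.278,214.435); sampled at t=k/4. Machine vertices: (43.013,226.898) → (65.356,177.624) → (87.181,131.545) → (108.489,88.661) → (129.278,48.971). Open path.

**Shape 3** — `<path>` regular polygon, stroke `#ff0000` → cut (S849, F795). Machine vertices: (143.569,65.301) → (169.324,57.598) → (161.621,31.843) → (135.866,39.546) → (143.569,65.301). Closed: final G1 returns to the first vertex.

; Generated by LaserGRBL
G21
G90
G0 X28.733 Y227.899
M3 S257
G01 X43.721 Y235.004 F4887
G01 X89.417 Y223.679 F4887
G01 X136.516 Y203.242 F4887
G01 X155.718 Y183.009 F4887
M5
G0 X43.013 Y226.898
M3 S257
G01 X65.356 Y177.624 F4887
G01 X87.181 Y131.545 F4887
G01 X108.489 Y88.661 F4887
G01 X129.278 Y48.971 F4887
M5
G0 X143.569 Y65.301
M3 S849
G01 X169.324 Y57.598 F795
G01 X161.621 Y31.843 F795
G01 X135.866 Y39.546 F795
G01 X143.569 Y65.301 F795
M5
G0 X0.000 Y0.000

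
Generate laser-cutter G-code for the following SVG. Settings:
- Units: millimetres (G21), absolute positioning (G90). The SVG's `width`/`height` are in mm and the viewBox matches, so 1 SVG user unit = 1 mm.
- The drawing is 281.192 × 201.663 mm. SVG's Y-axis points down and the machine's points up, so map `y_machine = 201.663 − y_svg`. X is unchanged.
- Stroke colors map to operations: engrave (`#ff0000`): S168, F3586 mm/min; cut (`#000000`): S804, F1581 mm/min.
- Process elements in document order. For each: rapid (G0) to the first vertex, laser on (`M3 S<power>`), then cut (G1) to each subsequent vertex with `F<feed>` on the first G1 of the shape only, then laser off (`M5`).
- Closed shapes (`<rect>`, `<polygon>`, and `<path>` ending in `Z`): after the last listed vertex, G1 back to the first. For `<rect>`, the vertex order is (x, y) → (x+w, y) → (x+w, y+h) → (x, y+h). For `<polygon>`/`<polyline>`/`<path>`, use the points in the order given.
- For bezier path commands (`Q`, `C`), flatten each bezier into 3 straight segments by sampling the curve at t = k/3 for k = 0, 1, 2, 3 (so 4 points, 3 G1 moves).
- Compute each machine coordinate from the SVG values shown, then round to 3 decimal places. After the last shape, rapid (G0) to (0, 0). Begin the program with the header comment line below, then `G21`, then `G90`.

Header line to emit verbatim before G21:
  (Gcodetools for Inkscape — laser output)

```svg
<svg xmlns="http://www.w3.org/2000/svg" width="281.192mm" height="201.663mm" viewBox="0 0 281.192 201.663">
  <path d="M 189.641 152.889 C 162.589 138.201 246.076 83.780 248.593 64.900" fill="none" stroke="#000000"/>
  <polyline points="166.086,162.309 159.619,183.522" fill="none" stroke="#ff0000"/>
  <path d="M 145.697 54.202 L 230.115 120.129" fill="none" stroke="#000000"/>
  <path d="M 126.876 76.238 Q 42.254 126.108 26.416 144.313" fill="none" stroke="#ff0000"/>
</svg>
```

viewBox `0 0 281.192 201.663` with mm width/height → 1 unit = 1 mm. Flip: y_m = 201.663 − y_svg.

**Shape 1** — `<path>` cubic bezier, stroke `#000000` → cut (S804, F1581). Control points (SVG): P0=(189.641,152.889), P1=(162.589,138.201), P2=(246.076,83.780), P3=(248.593,64.900); sampled at t=k/3. Machine vertices: (189.641,48.774) → (192.342,73.918) → (226.179,108.824) → (248.593,136.763). Open path.

**Shape 2** — `<polyline>` line segment, stroke `#ff0000` → engrave (S168, F3586). Machine vertices: (166.086,39.354) → (159.619,18.141). Open path.

**Shape 3** — `<path>` line segment, stroke `#000000` → cut (S804, F1581). Machine vertices: (145.697,147.461) → (230.115,81.534). Open path.

**Shape 4** — `<path>` quadratic bezier, stroke `#ff0000` → engrave (S168, F3586). Control points (SVG): P0=(126.876,76.238), P1=(42.254,126.108), P2=(26.416,144.313); sampled at t=k/3. Machine vertices: (126.876,125.425) → (78.104,95.697) → (44.617,73.005) → (26.416,57.350). Open path.

(Gcodetools for Inkscape — laser output)
G21
G90
G0 X189.641 Y48.774
M3 S804
G1 X192.342 Y73.918 F1581
G1 X226.179 Y108.824
G1 X248.593 Y136.763
M5
G0 X166.086 Y39.354
M3 S168
G1 X159.619 Y18.141 F3586
M5
G0 X145.697 Y147.461
M3 S804
G1 X230.115 Y81.534 F1581
M5
G0 X126.876 Y125.425
M3 S168
G1 X78.104 Y95.697 F3586
G1 X44.617 Y73.005
G1 X26.416 Y57.350
M5
G0 X0.000 Y0.000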